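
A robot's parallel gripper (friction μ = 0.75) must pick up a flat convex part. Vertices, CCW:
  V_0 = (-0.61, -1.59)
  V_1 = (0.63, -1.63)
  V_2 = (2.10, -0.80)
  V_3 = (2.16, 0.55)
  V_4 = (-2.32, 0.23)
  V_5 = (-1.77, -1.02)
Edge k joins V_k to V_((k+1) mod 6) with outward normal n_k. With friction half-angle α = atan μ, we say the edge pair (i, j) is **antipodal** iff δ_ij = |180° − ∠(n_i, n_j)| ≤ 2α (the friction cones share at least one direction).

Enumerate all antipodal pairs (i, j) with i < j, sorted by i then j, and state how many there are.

count = 6; pairs: (0,3), (1,3), (2,4), (2,5), (3,4), (3,5)

α = atan 0.75 = 36.87°;  2α = 73.74°
n_0 = (-0.0322, -0.9995)
n_1 = (+0.4917, -0.8708)
n_2 = (+0.9990, -0.0444)
n_3 = (-0.0712, +0.9975)
n_4 = (-0.9153, -0.4027)
n_5 = (-0.4410, -0.8975)
  (0,1): δ = 148.70°  ·
  (0,2): δ = 90.70°  ·
  (0,3): δ = 5.93°  ✓
  (0,4): δ = 115.60°  ·
  (0,5): δ = 155.68°  ·
  (1,2): δ = 122.00°  ·
  (1,3): δ = 25.36°  ✓
  (1,4): δ = 84.30°  ·
  (1,5): δ = 124.38°  ·
  (2,3): δ = 83.37°  ·
  (2,4): δ = 26.29°  ✓
  (2,5): δ = 66.38°  ✓
  (3,4): δ = 70.34°  ✓
  (3,5): δ = 30.25°  ✓
  (4,5): δ = 139.92°  ·
antipodal pairs: 6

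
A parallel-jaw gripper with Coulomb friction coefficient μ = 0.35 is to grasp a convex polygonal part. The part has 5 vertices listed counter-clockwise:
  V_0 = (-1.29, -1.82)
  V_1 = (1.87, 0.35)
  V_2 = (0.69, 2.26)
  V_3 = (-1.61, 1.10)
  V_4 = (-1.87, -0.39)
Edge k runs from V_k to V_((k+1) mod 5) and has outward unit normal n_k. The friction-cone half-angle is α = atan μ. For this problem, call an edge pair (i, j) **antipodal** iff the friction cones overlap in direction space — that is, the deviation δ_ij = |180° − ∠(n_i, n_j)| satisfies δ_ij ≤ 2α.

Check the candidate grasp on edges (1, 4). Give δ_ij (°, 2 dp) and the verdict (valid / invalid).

δ = 9.63°, valid

α = atan 0.35 = 19.29°;  2α = 38.58°
edge 1: e_1 = (-1.18, +1.91);  n_1 = (+0.8507, +0.5256)
edge 4: e_4 = (+0.58, -1.43);  n_4 = (-0.9267, -0.3759)
∠(n_1, n_4) = 170.37°
δ = |180° − 170.37°| = 9.63°
9.63° ≤ 2α = 38.58°  →  valid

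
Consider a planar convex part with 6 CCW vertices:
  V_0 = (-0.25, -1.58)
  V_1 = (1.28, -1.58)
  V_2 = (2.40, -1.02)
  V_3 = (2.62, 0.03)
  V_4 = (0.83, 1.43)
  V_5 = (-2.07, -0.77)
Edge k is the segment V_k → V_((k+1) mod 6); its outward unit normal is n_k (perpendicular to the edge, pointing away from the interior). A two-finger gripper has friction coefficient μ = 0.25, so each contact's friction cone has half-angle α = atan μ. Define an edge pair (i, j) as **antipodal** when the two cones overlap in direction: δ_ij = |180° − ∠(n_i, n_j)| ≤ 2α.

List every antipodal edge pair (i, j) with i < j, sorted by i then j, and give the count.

α = atan 0.25 = 14.04°;  2α = 28.07°
n_0 = (+0.0000, -1.0000)
n_1 = (+0.4472, -0.8944)
n_2 = (+0.9787, -0.2051)
n_3 = (+0.6161, +0.7877)
n_4 = (-0.6044, +0.7967)
n_5 = (-0.4066, -0.9136)
  (0,1): δ = 153.43°  ·
  (0,2): δ = 101.83°  ·
  (0,3): δ = 38.03°  ·
  (0,4): δ = 37.18°  ·
  (0,5): δ = 156.01°  ·
  (1,2): δ = 128.40°  ·
  (1,3): δ = 64.59°  ·
  (1,4): δ = 10.62°  ✓
  (1,5): δ = 129.44°  ·
  (2,3): δ = 116.20°  ·
  (2,4): δ = 40.98°  ·
  (2,5): δ = 77.84°  ·
  (3,4): δ = 104.79°  ·
  (3,5): δ = 14.04°  ✓
  (4,5): δ = 61.18°  ·
antipodal pairs: 2

count = 2; pairs: (1,4), (3,5)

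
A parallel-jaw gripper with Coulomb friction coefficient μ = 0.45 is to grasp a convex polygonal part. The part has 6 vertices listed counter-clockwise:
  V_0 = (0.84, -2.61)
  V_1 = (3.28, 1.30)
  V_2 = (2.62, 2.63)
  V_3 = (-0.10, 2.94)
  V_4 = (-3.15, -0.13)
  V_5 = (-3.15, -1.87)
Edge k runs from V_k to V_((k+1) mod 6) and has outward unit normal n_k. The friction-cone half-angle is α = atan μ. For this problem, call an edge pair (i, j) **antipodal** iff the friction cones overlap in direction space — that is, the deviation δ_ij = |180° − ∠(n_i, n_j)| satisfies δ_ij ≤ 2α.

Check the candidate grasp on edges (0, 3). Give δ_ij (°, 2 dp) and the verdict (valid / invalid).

δ = 12.85°, valid

α = atan 0.45 = 24.23°;  2α = 48.46°
edge 0: e_0 = (+2.44, +3.91);  n_0 = (+0.8484, -0.5294)
edge 3: e_3 = (-3.05, -3.07);  n_3 = (-0.7094, +0.7048)
∠(n_0, n_3) = 167.15°
δ = |180° − 167.15°| = 12.85°
12.85° ≤ 2α = 48.46°  →  valid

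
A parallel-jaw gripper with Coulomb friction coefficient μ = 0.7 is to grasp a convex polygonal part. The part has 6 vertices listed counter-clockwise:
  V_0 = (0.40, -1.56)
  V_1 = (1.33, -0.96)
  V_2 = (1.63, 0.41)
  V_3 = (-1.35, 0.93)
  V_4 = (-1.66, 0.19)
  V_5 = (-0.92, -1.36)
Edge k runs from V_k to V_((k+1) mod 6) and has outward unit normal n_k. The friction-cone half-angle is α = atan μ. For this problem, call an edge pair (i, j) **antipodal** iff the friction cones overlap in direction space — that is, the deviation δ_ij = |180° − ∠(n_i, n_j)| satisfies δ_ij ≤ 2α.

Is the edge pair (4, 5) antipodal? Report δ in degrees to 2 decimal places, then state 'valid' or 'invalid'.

δ = 124.14°, invalid

α = atan 0.7 = 34.99°;  2α = 69.98°
edge 4: e_4 = (+0.74, -1.55);  n_4 = (-0.9024, -0.4308)
edge 5: e_5 = (+1.32, -0.20);  n_5 = (-0.1498, -0.9887)
∠(n_4, n_5) = 55.86°
δ = |180° − 55.86°| = 124.14°
124.14° > 2α = 69.98°  →  invalid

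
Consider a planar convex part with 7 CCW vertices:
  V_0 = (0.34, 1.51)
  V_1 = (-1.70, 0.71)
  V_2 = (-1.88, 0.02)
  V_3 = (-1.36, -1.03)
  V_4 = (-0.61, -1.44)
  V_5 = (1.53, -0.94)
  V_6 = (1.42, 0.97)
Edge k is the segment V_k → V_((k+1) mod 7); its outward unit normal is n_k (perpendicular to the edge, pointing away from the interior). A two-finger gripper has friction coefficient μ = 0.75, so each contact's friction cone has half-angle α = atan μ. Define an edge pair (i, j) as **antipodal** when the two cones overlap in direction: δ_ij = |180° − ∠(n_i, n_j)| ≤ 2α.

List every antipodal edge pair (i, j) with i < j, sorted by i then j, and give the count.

α = atan 0.75 = 36.87°;  2α = 73.74°
n_0 = (-0.3651, +0.9310)
n_1 = (-0.9676, +0.2524)
n_2 = (-0.8961, -0.4438)
n_3 = (-0.4797, -0.8774)
n_4 = (+0.2275, -0.9738)
n_5 = (+0.9983, +0.0575)
n_6 = (+0.4472, +0.8944)
  (0,1): δ = 126.03°  ·
  (0,2): δ = 85.07°  ·
  (0,3): δ = 50.08°  ✓
  (0,4): δ = 8.26°  ✓
  (0,5): δ = 71.88°  ✓
  (0,6): δ = 132.02°  ·
  (1,2): δ = 139.03°  ·
  (1,3): δ = 104.04°  ·
  (1,4): δ = 62.23°  ✓
  (1,5): δ = 17.92°  ✓
  (1,6): δ = 78.06°  ·
  (2,3): δ = 145.01°  ·
  (2,4): δ = 103.20°  ·
  (2,5): δ = 23.05°  ✓
  (2,6): δ = 37.09°  ✓
  (3,4): δ = 138.19°  ·
  (3,5): δ = 58.04°  ✓
  (3,6): δ = 2.10°  ✓
  (4,5): δ = 99.85°  ·
  (4,6): δ = 39.72°  ✓
  (5,6): δ = 119.86°  ·
antipodal pairs: 10

count = 10; pairs: (0,3), (0,4), (0,5), (1,4), (1,5), (2,5), (2,6), (3,5), (3,6), (4,6)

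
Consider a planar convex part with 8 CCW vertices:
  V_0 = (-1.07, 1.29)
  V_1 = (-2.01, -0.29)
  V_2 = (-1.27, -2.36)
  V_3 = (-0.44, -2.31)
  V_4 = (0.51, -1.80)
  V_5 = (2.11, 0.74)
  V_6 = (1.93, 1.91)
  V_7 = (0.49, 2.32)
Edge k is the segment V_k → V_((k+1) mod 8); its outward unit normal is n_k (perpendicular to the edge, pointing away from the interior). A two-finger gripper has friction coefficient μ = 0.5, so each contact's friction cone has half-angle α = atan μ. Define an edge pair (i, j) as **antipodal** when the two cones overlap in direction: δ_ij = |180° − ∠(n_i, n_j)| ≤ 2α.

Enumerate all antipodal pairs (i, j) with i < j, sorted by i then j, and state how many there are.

count = 10; pairs: (0,3), (0,4), (0,5), (1,4), (1,5), (2,6), (2,7), (3,6), (3,7), (4,7)

α = atan 0.5 = 26.57°;  2α = 53.13°
n_0 = (-0.8594, +0.5113)
n_1 = (-0.9416, -0.3366)
n_2 = (+0.0601, -0.9982)
n_3 = (+0.4730, -0.8811)
n_4 = (+0.8461, -0.5330)
n_5 = (+0.9884, +0.1521)
n_6 = (+0.2738, +0.9618)
n_7 = (-0.5510, +0.8345)
  (0,1): δ = 129.58°  ·
  (0,2): δ = 55.80°  ·
  (0,3): δ = 31.02°  ✓
  (0,4): δ = 1.46°  ✓
  (0,5): δ = 39.50°  ✓
  (0,6): δ = 104.86°  ·
  (0,7): δ = 154.19°  ·
  (1,2): δ = 106.22°  ·
  (1,3): δ = 81.44°  ·
  (1,4): δ = 51.88°  ✓
  (1,5): δ = 10.93°  ✓
  (1,6): δ = 54.44°  ·
  (1,7): δ = 103.76°  ·
  (2,3): δ = 155.22°  ·
  (2,4): δ = 125.66°  ·
  (2,5): δ = 84.70°  ·
  (2,6): δ = 19.34°  ✓
  (2,7): δ = 29.99°  ✓
  (3,4): δ = 150.44°  ·
  (3,5): δ = 109.48°  ·
  (3,6): δ = 44.12°  ✓
  (3,7): δ = 5.21°  ✓
  (4,5): δ = 139.05°  ·
  (4,6): δ = 73.69°  ·
  (4,7): δ = 24.36°  ✓
  (5,6): δ = 114.64°  ·
  (5,7): δ = 65.31°  ·
  (6,7): δ = 130.67°  ·
antipodal pairs: 10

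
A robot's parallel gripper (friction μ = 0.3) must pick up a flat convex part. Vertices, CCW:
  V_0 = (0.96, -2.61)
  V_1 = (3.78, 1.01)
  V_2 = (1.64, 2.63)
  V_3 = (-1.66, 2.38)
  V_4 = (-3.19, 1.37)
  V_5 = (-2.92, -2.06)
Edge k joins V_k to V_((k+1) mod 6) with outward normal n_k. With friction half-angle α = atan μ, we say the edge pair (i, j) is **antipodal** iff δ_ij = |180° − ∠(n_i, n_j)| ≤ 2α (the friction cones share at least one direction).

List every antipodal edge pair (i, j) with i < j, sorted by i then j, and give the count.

count = 3; pairs: (0,3), (1,5), (2,5)

α = atan 0.3 = 16.70°;  2α = 33.40°
n_0 = (+0.7889, -0.6145)
n_1 = (+0.6036, +0.7973)
n_2 = (-0.0755, +0.9971)
n_3 = (-0.5509, +0.8346)
n_4 = (-0.9969, -0.0785)
n_5 = (-0.1403, -0.9901)
  (0,1): δ = 89.21°  ·
  (0,2): δ = 47.75°  ·
  (0,3): δ = 18.65°  ✓
  (0,4): δ = 42.42°  ·
  (0,5): δ = 119.85°  ·
  (1,2): δ = 138.54°  ·
  (1,3): δ = 109.44°  ·
  (1,4): δ = 48.37°  ·
  (1,5): δ = 29.06°  ✓
  (2,3): δ = 150.90°  ·
  (2,4): δ = 89.83°  ·
  (2,5): δ = 12.40°  ✓
  (3,4): δ = 118.93°  ·
  (3,5): δ = 41.50°  ·
  (4,5): δ = 102.57°  ·
antipodal pairs: 3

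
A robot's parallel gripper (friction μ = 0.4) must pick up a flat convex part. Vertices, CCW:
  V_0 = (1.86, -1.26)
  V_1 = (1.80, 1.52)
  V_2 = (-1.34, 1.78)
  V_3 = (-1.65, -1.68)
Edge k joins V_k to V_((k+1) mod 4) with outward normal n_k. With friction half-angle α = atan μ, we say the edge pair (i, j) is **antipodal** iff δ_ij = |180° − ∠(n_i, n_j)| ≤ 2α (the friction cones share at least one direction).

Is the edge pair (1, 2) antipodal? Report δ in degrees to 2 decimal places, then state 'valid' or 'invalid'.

α = atan 0.4 = 21.80°;  2α = 43.60°
edge 1: e_1 = (-3.14, +0.26);  n_1 = (+0.0825, +0.9966)
edge 2: e_2 = (-0.31, -3.46);  n_2 = (-0.9960, +0.0892)
∠(n_1, n_2) = 89.61°
δ = |180° − 89.61°| = 90.39°
90.39° > 2α = 43.60°  →  invalid

δ = 90.39°, invalid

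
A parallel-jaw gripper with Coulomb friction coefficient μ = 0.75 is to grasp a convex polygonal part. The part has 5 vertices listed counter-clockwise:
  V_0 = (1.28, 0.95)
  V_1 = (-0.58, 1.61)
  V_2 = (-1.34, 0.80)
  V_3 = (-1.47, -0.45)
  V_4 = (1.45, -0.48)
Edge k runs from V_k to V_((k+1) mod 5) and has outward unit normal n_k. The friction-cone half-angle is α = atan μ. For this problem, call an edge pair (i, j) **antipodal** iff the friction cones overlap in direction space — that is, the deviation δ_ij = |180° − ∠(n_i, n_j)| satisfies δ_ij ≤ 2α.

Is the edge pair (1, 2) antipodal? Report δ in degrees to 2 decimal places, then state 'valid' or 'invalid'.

δ = 142.76°, invalid

α = atan 0.75 = 36.87°;  2α = 73.74°
edge 1: e_1 = (-0.76, -0.81);  n_1 = (-0.7293, +0.6842)
edge 2: e_2 = (-0.13, -1.25);  n_2 = (-0.9946, +0.1034)
∠(n_1, n_2) = 37.24°
δ = |180° − 37.24°| = 142.76°
142.76° > 2α = 73.74°  →  invalid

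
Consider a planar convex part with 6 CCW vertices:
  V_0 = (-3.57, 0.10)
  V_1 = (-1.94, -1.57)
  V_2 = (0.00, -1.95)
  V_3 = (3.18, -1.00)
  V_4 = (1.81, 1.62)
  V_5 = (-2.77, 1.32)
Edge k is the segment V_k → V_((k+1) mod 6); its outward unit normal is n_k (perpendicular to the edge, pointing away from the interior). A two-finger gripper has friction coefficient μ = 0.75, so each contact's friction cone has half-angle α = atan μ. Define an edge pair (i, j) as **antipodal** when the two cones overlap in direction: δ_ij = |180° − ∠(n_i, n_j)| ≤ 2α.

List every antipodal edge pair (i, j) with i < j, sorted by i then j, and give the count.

count = 8; pairs: (0,3), (0,4), (1,3), (1,4), (1,5), (2,4), (2,5), (3,5)

α = atan 0.75 = 36.87°;  2α = 73.74°
n_0 = (-0.7156, -0.6985)
n_1 = (-0.1922, -0.9814)
n_2 = (+0.2862, -0.9582)
n_3 = (+0.8862, +0.4634)
n_4 = (-0.0654, +0.9979)
n_5 = (-0.8362, +0.5484)
  (0,1): δ = 145.39°  ·
  (0,2): δ = 117.67°  ·
  (0,3): δ = 16.70°  ✓
  (0,4): δ = 49.44°  ✓
  (0,5): δ = 102.44°  ·
  (1,2): δ = 152.28°  ·
  (1,3): δ = 51.31°  ✓
  (1,4): δ = 14.83°  ✓
  (1,5): δ = 67.83°  ✓
  (2,3): δ = 79.03°  ·
  (2,4): δ = 12.89°  ✓
  (2,5): δ = 40.11°  ✓
  (3,4): δ = 113.86°  ·
  (3,5): δ = 60.86°  ✓
  (4,5): δ = 127.00°  ·
antipodal pairs: 8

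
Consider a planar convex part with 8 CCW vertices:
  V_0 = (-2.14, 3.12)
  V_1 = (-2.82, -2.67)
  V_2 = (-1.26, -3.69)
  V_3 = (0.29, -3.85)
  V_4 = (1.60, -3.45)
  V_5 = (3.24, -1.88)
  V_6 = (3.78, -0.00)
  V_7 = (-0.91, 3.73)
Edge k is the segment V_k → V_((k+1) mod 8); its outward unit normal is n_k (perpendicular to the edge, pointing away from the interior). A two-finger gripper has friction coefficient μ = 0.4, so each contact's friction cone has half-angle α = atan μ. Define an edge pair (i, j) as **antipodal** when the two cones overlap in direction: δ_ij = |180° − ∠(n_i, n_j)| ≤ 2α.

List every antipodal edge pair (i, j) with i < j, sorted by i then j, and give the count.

α = atan 0.4 = 21.80°;  2α = 43.60°
n_0 = (-0.9932, +0.1166)
n_1 = (-0.5472, -0.8370)
n_2 = (-0.1027, -0.9947)
n_3 = (+0.2920, -0.9564)
n_4 = (+0.6915, -0.7224)
n_5 = (+0.9611, -0.2761)
n_6 = (+0.6225, +0.7827)
n_7 = (-0.4443, +0.8959)
  (0,1): δ = 116.48°  ·
  (0,2): δ = 89.20°  ·
  (0,3): δ = 66.32°  ·
  (0,4): δ = 39.55°  ✓
  (0,5): δ = 9.33°  ✓
  (0,6): δ = 58.20°  ·
  (0,7): δ = 123.08°  ·
  (1,2): δ = 152.72°  ·
  (1,3): δ = 129.84°  ·
  (1,4): δ = 103.07°  ·
  (1,5): δ = 72.85°  ·
  (1,6): δ = 5.32°  ✓
  (1,7): δ = 59.56°  ·
  (2,3): δ = 157.13°  ·
  (2,4): δ = 130.36°  ·
  (2,5): δ = 100.13°  ·
  (2,6): δ = 32.60°  ✓
  (2,7): δ = 32.27°  ✓
  (3,4): δ = 153.23°  ·
  (3,5): δ = 123.01°  ·
  (3,6): δ = 55.48°  ·
  (3,7): δ = 9.40°  ✓
  (4,5): δ = 149.78°  ·
  (4,6): δ = 82.25°  ·
  (4,7): δ = 17.37°  ✓
  (5,6): δ = 112.47°  ·
  (5,7): δ = 47.60°  ·
  (6,7): δ = 115.13°  ·
antipodal pairs: 7

count = 7; pairs: (0,4), (0,5), (1,6), (2,6), (2,7), (3,7), (4,7)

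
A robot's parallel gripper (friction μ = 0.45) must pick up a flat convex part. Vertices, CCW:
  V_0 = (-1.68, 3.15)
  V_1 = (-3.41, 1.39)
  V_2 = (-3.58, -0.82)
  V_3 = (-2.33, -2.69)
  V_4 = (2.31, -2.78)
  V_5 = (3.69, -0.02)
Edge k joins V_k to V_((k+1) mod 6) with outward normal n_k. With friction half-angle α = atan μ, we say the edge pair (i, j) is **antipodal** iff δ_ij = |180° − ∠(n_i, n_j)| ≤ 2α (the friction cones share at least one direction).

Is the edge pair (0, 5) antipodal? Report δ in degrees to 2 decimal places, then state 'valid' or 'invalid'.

α = atan 0.45 = 24.23°;  2α = 48.46°
edge 0: e_0 = (-1.73, -1.76);  n_0 = (-0.7132, +0.7010)
edge 5: e_5 = (-5.37, +3.17);  n_5 = (+0.5084, +0.8611)
∠(n_0, n_5) = 76.05°
δ = |180° − 76.05°| = 103.95°
103.95° > 2α = 48.46°  →  invalid

δ = 103.95°, invalid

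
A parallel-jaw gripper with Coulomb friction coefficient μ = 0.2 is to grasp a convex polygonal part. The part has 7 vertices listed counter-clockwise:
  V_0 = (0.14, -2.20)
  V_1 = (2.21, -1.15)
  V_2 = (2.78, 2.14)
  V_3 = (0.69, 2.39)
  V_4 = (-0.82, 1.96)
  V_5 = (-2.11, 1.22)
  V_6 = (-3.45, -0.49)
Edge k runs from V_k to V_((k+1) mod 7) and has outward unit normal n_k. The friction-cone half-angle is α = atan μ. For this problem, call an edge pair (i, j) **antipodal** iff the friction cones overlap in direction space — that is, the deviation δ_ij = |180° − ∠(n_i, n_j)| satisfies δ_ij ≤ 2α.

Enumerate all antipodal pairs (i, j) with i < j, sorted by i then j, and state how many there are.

count = 3; pairs: (0,3), (0,4), (2,6)

α = atan 0.2 = 11.31°;  2α = 22.62°
n_0 = (+0.4524, -0.8918)
n_1 = (+0.9853, -0.1707)
n_2 = (+0.1188, +0.9929)
n_3 = (-0.2739, +0.9618)
n_4 = (-0.4976, +0.8674)
n_5 = (-0.7871, +0.6168)
n_6 = (-0.4300, -0.9028)
  (0,1): δ = 126.73°  ·
  (0,2): δ = 33.72°  ·
  (0,3): δ = 11.00°  ✓
  (0,4): δ = 2.94°  ✓
  (0,5): δ = 25.02°  ·
  (0,6): δ = 127.63°  ·
  (1,2): δ = 86.99°  ·
  (1,3): δ = 64.28°  ·
  (1,4): δ = 50.33°  ·
  (1,5): δ = 28.25°  ·
  (1,6): δ = 74.36°  ·
  (2,3): δ = 157.28°  ·
  (2,4): δ = 143.34°  ·
  (2,5): δ = 121.26°  ·
  (2,6): δ = 18.65°  ✓
  (3,4): δ = 166.05°  ·
  (3,5): δ = 143.98°  ·
  (3,6): δ = 41.36°  ·
  (4,5): δ = 157.92°  ·
  (4,6): δ = 55.31°  ·
  (5,6): δ = 77.39°  ·
antipodal pairs: 3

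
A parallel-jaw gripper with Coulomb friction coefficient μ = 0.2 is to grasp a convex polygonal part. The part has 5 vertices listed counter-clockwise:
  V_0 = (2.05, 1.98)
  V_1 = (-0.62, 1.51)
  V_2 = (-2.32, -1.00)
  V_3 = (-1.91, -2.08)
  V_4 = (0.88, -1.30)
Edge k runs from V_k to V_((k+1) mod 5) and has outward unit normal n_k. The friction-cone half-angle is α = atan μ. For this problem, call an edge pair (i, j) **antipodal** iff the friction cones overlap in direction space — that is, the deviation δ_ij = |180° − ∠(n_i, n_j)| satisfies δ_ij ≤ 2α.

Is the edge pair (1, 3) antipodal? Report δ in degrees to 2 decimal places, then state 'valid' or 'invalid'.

α = atan 0.2 = 11.31°;  2α = 22.62°
edge 1: e_1 = (-1.70, -2.51);  n_1 = (-0.8280, +0.5608)
edge 3: e_3 = (+2.79, +0.78);  n_3 = (+0.2692, -0.9631)
∠(n_1, n_3) = 139.73°
δ = |180° − 139.73°| = 40.27°
40.27° > 2α = 22.62°  →  invalid

δ = 40.27°, invalid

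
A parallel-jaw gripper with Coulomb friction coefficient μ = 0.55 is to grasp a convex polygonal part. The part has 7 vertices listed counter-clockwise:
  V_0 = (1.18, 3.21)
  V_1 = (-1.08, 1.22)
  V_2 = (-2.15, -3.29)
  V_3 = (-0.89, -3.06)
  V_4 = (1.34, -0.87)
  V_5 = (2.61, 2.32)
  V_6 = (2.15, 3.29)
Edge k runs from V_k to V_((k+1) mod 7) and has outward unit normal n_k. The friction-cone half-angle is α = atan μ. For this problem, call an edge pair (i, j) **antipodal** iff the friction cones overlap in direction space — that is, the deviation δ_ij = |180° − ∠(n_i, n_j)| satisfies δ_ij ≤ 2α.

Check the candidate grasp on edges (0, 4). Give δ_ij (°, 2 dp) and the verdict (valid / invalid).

δ = 26.93°, valid

α = atan 0.55 = 28.81°;  2α = 57.62°
edge 0: e_0 = (-2.26, -1.99);  n_0 = (-0.6609, +0.7505)
edge 4: e_4 = (+1.27, +3.19);  n_4 = (+0.9291, -0.3699)
∠(n_0, n_4) = 153.07°
δ = |180° − 153.07°| = 26.93°
26.93° ≤ 2α = 57.62°  →  valid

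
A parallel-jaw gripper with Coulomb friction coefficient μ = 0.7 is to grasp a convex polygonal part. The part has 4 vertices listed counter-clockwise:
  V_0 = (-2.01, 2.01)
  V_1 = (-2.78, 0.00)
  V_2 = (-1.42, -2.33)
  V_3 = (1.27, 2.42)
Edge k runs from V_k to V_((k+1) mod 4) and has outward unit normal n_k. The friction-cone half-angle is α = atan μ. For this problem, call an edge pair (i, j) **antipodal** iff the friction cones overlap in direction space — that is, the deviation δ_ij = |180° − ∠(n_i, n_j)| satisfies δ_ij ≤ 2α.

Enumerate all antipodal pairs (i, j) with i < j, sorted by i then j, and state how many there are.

α = atan 0.7 = 34.99°;  2α = 69.98°
n_0 = (-0.9338, +0.3577)
n_1 = (-0.8636, -0.5041)
n_2 = (+0.8702, -0.4928)
n_3 = (-0.1240, +0.9923)
  (0,1): δ = 128.77°  ·
  (0,2): δ = 8.56°  ✓
  (0,3): δ = 118.09°  ·
  (1,2): δ = 59.80°  ✓
  (1,3): δ = 66.85°  ✓
  (2,3): δ = 53.35°  ✓
antipodal pairs: 4

count = 4; pairs: (0,2), (1,2), (1,3), (2,3)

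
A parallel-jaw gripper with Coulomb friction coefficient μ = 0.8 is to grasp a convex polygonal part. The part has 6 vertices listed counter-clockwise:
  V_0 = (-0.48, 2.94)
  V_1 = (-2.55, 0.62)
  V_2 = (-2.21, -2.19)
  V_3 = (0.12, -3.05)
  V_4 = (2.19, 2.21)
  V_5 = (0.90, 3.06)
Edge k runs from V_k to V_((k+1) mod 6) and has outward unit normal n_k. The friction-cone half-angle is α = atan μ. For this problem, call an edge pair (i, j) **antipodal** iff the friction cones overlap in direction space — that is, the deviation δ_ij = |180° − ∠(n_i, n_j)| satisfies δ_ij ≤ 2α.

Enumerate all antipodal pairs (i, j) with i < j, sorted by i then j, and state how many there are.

count = 7; pairs: (0,2), (0,3), (1,3), (1,4), (2,4), (2,5), (3,5)

α = atan 0.8 = 38.66°;  2α = 77.32°
n_0 = (-0.7462, +0.6658)
n_1 = (-0.9928, -0.1201)
n_2 = (-0.3463, -0.9381)
n_3 = (+0.9305, -0.3662)
n_4 = (+0.5502, +0.8350)
n_5 = (-0.0866, +0.9962)
  (0,1): δ = 131.36°  ·
  (0,2): δ = 68.52°  ✓
  (0,3): δ = 20.26°  ✓
  (0,4): δ = 98.36°  ·
  (0,5): δ = 136.71°  ·
  (1,2): δ = 117.16°  ·
  (1,3): δ = 28.38°  ✓
  (1,4): δ = 49.72°  ✓
  (1,5): δ = 88.07°  ·
  (2,3): δ = 91.22°  ·
  (2,4): δ = 13.12°  ✓
  (2,5): δ = 25.23°  ✓
  (3,4): δ = 101.90°  ·
  (3,5): δ = 63.55°  ✓
  (4,5): δ = 141.65°  ·
antipodal pairs: 7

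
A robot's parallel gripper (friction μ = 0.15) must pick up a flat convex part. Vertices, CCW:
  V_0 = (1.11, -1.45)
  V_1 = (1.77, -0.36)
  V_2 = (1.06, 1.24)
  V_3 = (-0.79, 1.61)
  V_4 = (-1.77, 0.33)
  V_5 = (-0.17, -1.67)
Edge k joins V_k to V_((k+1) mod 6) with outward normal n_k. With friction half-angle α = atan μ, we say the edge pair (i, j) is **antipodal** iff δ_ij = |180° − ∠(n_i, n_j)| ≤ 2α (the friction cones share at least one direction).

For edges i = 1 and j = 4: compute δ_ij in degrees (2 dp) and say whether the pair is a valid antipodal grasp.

α = atan 0.15 = 8.53°;  2α = 17.06°
edge 1: e_1 = (-0.71, +1.60);  n_1 = (+0.9140, +0.4056)
edge 4: e_4 = (+1.60, -2.00);  n_4 = (-0.7809, -0.6247)
∠(n_1, n_4) = 165.27°
δ = |180° − 165.27°| = 14.73°
14.73° ≤ 2α = 17.06°  →  valid

δ = 14.73°, valid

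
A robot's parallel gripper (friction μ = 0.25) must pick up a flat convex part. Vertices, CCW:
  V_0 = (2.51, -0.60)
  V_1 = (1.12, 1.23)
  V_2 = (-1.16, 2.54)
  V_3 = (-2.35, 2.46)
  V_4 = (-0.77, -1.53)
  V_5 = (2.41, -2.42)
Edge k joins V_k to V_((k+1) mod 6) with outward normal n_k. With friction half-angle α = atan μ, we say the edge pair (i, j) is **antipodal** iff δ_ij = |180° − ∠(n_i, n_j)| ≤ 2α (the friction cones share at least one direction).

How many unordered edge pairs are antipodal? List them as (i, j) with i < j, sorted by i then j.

count = 4; pairs: (0,3), (1,4), (2,4), (3,5)

α = atan 0.25 = 14.04°;  2α = 28.07°
n_0 = (+0.7963, +0.6049)
n_1 = (+0.4982, +0.8671)
n_2 = (-0.0671, +0.9977)
n_3 = (-0.9298, -0.3682)
n_4 = (-0.2695, -0.9630)
n_5 = (+0.9985, -0.0549)
  (0,1): δ = 157.10°  ·
  (0,2): δ = 123.37°  ·
  (0,3): δ = 15.62°  ✓
  (0,4): δ = 37.15°  ·
  (0,5): δ = 139.64°  ·
  (1,2): δ = 146.27°  ·
  (1,3): δ = 38.52°  ·
  (1,4): δ = 14.24°  ✓
  (1,5): δ = 116.74°  ·
  (2,3): δ = 72.24°  ·
  (2,4): δ = 19.48°  ✓
  (2,5): δ = 83.01°  ·
  (3,4): δ = 127.24°  ·
  (3,5): δ = 24.75°  ✓
  (4,5): δ = 77.51°  ·
antipodal pairs: 4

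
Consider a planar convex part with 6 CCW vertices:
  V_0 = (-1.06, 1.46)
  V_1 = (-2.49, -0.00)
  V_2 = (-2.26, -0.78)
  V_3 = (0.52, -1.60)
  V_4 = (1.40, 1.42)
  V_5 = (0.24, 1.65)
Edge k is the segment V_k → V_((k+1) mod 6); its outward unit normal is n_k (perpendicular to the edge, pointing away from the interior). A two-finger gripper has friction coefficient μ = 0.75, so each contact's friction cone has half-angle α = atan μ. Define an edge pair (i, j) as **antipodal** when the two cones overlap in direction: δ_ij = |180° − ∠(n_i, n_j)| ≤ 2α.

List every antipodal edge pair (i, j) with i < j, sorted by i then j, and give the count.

count = 7; pairs: (0,2), (0,3), (1,3), (1,4), (2,4), (2,5), (3,5)

α = atan 0.75 = 36.87°;  2α = 73.74°
n_0 = (-0.7144, +0.6997)
n_1 = (-0.9592, -0.2828)
n_2 = (-0.2829, -0.9591)
n_3 = (+0.9601, -0.2798)
n_4 = (+0.1945, +0.9809)
n_5 = (-0.1446, +0.9895)
  (0,1): δ = 119.17°  ·
  (0,2): δ = 62.03°  ✓
  (0,3): δ = 28.16°  ✓
  (0,4): δ = 123.19°  ·
  (0,5): δ = 142.72°  ·
  (1,2): δ = 122.86°  ·
  (1,3): δ = 32.67°  ✓
  (1,4): δ = 62.36°  ✓
  (1,5): δ = 81.89°  ·
  (2,3): δ = 89.81°  ·
  (2,4): δ = 5.22°  ✓
  (2,5): δ = 24.75°  ✓
  (3,4): δ = 84.97°  ·
  (3,5): δ = 65.44°  ✓
  (4,5): δ = 160.47°  ·
antipodal pairs: 7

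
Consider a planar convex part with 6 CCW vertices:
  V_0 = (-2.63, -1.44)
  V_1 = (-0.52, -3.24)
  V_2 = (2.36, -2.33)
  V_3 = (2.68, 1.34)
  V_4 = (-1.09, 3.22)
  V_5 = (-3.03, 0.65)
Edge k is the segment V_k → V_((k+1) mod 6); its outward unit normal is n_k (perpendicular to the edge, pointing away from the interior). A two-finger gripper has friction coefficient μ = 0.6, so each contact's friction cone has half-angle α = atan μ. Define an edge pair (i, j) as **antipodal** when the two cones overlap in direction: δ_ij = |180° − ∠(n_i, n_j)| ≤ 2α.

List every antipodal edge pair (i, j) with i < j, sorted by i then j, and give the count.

α = atan 0.6 = 30.96°;  2α = 61.93°
n_0 = (-0.6490, -0.7608)
n_1 = (+0.3013, -0.9535)
n_2 = (+0.9962, -0.0869)
n_3 = (+0.4463, +0.8949)
n_4 = (-0.7981, +0.6025)
n_5 = (-0.9822, -0.1880)
  (0,1): δ = 122.00°  ·
  (0,2): δ = 54.52°  ✓
  (0,3): δ = 13.96°  ✓
  (0,4): δ = 93.42°  ·
  (0,5): δ = 141.30°  ·
  (1,2): δ = 112.52°  ·
  (1,3): δ = 44.04°  ✓
  (1,4): δ = 35.42°  ✓
  (1,5): δ = 83.30°  ·
  (2,3): δ = 111.52°  ·
  (2,4): δ = 32.06°  ✓
  (2,5): δ = 15.82°  ✓
  (3,4): δ = 100.54°  ·
  (3,5): δ = 52.66°  ✓
  (4,5): δ = 132.12°  ·
antipodal pairs: 7

count = 7; pairs: (0,2), (0,3), (1,3), (1,4), (2,4), (2,5), (3,5)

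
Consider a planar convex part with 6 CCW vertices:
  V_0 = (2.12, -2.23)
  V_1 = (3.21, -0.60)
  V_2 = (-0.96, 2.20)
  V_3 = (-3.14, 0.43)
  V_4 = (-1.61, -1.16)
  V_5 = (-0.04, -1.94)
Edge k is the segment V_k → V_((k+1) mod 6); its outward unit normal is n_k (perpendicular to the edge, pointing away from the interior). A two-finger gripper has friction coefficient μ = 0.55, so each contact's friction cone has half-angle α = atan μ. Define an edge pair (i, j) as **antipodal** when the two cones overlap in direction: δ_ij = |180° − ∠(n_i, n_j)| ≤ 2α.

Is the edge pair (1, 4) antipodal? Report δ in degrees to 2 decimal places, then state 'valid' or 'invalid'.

δ = 7.46°, valid

α = atan 0.55 = 28.81°;  2α = 57.62°
edge 1: e_1 = (-4.17, +2.80);  n_1 = (+0.5575, +0.8302)
edge 4: e_4 = (+1.57, -0.78);  n_4 = (-0.4449, -0.8956)
∠(n_1, n_4) = 172.54°
δ = |180° − 172.54°| = 7.46°
7.46° ≤ 2α = 57.62°  →  valid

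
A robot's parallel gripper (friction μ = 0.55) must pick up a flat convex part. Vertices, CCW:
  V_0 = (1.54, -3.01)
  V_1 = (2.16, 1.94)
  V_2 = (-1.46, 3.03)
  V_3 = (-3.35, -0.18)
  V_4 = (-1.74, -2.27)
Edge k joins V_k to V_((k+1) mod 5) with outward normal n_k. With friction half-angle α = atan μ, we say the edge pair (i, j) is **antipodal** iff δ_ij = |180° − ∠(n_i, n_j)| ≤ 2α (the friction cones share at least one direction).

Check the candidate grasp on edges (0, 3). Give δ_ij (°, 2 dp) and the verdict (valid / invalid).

δ = 44.75°, valid

α = atan 0.55 = 28.81°;  2α = 57.62°
edge 0: e_0 = (+0.62, +4.95);  n_0 = (+0.9922, -0.1243)
edge 3: e_3 = (+1.61, -2.09);  n_3 = (-0.7922, -0.6103)
∠(n_0, n_3) = 135.25°
δ = |180° − 135.25°| = 44.75°
44.75° ≤ 2α = 57.62°  →  valid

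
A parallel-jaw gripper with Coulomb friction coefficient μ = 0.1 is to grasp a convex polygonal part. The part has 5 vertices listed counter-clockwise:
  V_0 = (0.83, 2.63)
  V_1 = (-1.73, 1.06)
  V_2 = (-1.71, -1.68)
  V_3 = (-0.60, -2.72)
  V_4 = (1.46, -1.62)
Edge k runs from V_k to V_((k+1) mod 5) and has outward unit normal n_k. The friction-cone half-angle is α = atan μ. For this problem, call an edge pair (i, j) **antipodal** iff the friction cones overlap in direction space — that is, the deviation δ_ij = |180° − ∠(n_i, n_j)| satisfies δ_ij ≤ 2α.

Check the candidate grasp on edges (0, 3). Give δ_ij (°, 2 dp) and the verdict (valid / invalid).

α = atan 0.1 = 5.71°;  2α = 11.42°
edge 0: e_0 = (-2.56, -1.57);  n_0 = (-0.5228, +0.8525)
edge 3: e_3 = (+2.06, +1.10);  n_3 = (+0.4710, -0.8821)
∠(n_0, n_3) = 176.58°
δ = |180° − 176.58°| = 3.42°
3.42° ≤ 2α = 11.42°  →  valid

δ = 3.42°, valid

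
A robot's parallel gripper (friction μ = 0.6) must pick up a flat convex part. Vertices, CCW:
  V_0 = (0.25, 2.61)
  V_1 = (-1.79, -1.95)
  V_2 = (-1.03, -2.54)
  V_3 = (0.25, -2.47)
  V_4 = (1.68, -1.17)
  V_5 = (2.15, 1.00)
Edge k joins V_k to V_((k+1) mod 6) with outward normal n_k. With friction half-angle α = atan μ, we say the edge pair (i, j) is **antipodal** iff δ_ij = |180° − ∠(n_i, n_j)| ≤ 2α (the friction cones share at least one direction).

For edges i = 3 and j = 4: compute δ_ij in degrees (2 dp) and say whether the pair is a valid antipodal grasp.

δ = 144.49°, invalid

α = atan 0.6 = 30.96°;  2α = 61.93°
edge 3: e_3 = (+1.43, +1.30);  n_3 = (+0.6727, -0.7399)
edge 4: e_4 = (+0.47, +2.17);  n_4 = (+0.9773, -0.2117)
∠(n_3, n_4) = 35.51°
δ = |180° − 35.51°| = 144.49°
144.49° > 2α = 61.93°  →  invalid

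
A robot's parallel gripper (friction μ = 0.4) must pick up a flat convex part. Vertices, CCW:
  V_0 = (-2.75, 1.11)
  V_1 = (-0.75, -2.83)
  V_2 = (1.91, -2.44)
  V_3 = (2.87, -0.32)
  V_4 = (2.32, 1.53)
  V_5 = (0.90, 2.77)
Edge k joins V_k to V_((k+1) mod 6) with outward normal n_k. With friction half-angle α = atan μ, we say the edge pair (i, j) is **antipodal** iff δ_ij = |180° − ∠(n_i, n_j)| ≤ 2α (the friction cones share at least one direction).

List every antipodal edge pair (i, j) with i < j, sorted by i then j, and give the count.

α = atan 0.4 = 21.80°;  2α = 43.60°
n_0 = (-0.8917, -0.4526)
n_1 = (+0.1451, -0.9894)
n_2 = (+0.9110, -0.4125)
n_3 = (+0.9585, +0.2850)
n_4 = (+0.6578, +0.7532)
n_5 = (-0.4140, +0.9103)
  (0,1): δ = 108.57°  ·
  (0,2): δ = 51.28°  ·
  (0,3): δ = 10.36°  ✓
  (0,4): δ = 21.96°  ✓
  (0,5): δ = 87.54°  ·
  (1,2): δ = 122.70°  ·
  (1,3): δ = 81.78°  ·
  (1,4): δ = 49.47°  ·
  (1,5): δ = 16.11°  ✓
  (2,3): δ = 139.08°  ·
  (2,4): δ = 106.77°  ·
  (2,5): δ = 41.18°  ✓
  (3,4): δ = 147.69°  ·
  (3,5): δ = 82.10°  ·
  (4,5): δ = 114.42°  ·
antipodal pairs: 4

count = 4; pairs: (0,3), (0,4), (1,5), (2,5)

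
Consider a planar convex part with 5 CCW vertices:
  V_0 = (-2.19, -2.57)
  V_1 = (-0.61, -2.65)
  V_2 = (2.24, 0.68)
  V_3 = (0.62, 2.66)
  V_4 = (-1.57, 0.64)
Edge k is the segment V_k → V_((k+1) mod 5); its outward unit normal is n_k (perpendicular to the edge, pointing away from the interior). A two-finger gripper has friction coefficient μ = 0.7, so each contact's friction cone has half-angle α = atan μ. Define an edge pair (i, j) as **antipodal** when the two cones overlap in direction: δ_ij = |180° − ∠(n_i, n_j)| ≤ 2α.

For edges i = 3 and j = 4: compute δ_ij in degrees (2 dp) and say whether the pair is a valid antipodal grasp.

α = atan 0.7 = 34.99°;  2α = 69.98°
edge 3: e_3 = (-2.19, -2.02);  n_3 = (-0.6780, +0.7351)
edge 4: e_4 = (-0.62, -3.21);  n_4 = (-0.9819, +0.1896)
∠(n_3, n_4) = 36.38°
δ = |180° − 36.38°| = 143.62°
143.62° > 2α = 69.98°  →  invalid

δ = 143.62°, invalid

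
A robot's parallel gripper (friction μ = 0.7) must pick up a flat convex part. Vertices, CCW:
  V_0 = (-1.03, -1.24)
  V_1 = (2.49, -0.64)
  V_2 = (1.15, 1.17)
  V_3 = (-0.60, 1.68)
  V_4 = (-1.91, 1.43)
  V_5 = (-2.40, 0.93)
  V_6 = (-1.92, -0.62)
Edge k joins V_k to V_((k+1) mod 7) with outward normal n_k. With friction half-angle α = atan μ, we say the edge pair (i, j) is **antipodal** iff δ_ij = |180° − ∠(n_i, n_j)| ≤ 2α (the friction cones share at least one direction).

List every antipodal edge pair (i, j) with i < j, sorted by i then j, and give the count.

α = atan 0.7 = 34.99°;  2α = 69.98°
n_0 = (+0.1680, -0.9858)
n_1 = (+0.8037, +0.5950)
n_2 = (+0.2798, +0.9601)
n_3 = (-0.1875, +0.9823)
n_4 = (-0.7142, +0.6999)
n_5 = (-0.9552, -0.2958)
n_6 = (-0.5716, -0.8205)
  (0,1): δ = 63.16°  ✓
  (0,2): δ = 25.92°  ✓
  (0,3): δ = 1.13°  ✓
  (0,4): δ = 35.91°  ✓
  (0,5): δ = 97.53°  ·
  (0,6): δ = 135.46°  ·
  (1,2): δ = 142.76°  ·
  (1,3): δ = 115.71°  ·
  (1,4): δ = 80.93°  ·
  (1,5): δ = 19.31°  ✓
  (1,6): δ = 18.62°  ✓
  (2,3): δ = 152.95°  ·
  (2,4): δ = 118.17°  ·
  (2,5): δ = 56.55°  ✓
  (2,6): δ = 18.61°  ✓
  (3,4): δ = 145.23°  ·
  (3,5): δ = 83.60°  ·
  (3,6): δ = 45.67°  ✓
  (4,5): δ = 118.37°  ·
  (4,6): δ = 80.44°  ·
  (5,6): δ = 142.07°  ·
antipodal pairs: 9

count = 9; pairs: (0,1), (0,2), (0,3), (0,4), (1,5), (1,6), (2,5), (2,6), (3,6)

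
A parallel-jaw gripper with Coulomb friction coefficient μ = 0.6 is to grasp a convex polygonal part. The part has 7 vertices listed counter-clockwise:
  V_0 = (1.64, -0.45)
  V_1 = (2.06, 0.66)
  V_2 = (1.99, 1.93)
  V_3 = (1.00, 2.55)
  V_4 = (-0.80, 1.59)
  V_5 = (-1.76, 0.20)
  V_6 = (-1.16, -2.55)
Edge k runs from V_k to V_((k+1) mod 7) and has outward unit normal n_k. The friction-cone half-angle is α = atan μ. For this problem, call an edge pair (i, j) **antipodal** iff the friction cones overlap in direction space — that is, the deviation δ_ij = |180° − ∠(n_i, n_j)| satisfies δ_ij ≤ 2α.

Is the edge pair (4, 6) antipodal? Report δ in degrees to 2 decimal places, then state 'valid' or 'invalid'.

δ = 18.50°, valid

α = atan 0.6 = 30.96°;  2α = 61.93°
edge 4: e_4 = (-0.96, -1.39);  n_4 = (-0.8228, +0.5683)
edge 6: e_6 = (+2.80, +2.10);  n_6 = (+0.6000, -0.8000)
∠(n_4, n_6) = 161.50°
δ = |180° − 161.50°| = 18.50°
18.50° ≤ 2α = 61.93°  →  valid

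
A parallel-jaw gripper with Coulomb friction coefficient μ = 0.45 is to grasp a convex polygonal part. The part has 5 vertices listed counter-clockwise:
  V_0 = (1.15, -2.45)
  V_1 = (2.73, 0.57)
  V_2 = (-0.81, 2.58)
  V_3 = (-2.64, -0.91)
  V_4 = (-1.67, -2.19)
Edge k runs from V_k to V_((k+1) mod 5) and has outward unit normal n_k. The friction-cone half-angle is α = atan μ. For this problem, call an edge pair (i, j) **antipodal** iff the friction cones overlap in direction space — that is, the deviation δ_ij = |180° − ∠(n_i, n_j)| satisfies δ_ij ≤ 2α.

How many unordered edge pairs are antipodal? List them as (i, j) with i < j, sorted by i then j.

count = 3; pairs: (0,2), (1,3), (1,4)

α = atan 0.45 = 24.23°;  2α = 48.46°
n_0 = (+0.8861, -0.4636)
n_1 = (+0.4938, +0.8696)
n_2 = (-0.8856, +0.4644)
n_3 = (-0.7970, -0.6040)
n_4 = (-0.0918, -0.9958)
  (0,1): δ = 91.97°  ·
  (0,2): δ = 0.05°  ✓
  (0,3): δ = 64.77°  ·
  (0,4): δ = 112.35°  ·
  (1,2): δ = 88.08°  ·
  (1,3): δ = 23.26°  ✓
  (1,4): δ = 24.32°  ✓
  (2,3): δ = 115.17°  ·
  (2,4): δ = 67.60°  ·
  (3,4): δ = 132.42°  ·
antipodal pairs: 3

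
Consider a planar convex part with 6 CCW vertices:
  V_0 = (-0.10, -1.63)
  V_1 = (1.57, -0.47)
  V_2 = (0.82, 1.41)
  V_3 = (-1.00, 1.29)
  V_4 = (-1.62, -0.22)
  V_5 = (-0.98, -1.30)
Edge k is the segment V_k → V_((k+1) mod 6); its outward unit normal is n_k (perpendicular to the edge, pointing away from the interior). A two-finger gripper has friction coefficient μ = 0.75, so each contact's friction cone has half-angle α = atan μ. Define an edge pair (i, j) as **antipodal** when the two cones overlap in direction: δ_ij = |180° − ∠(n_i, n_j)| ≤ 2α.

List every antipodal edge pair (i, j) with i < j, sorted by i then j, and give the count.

count = 7; pairs: (0,2), (0,3), (1,3), (1,4), (1,5), (2,4), (2,5)

α = atan 0.75 = 36.87°;  2α = 73.74°
n_0 = (+0.5705, -0.8213)
n_1 = (+0.9288, +0.3705)
n_2 = (-0.0658, +0.9978)
n_3 = (-0.9251, +0.3798)
n_4 = (-0.8603, -0.5098)
n_5 = (-0.3511, -0.9363)
  (0,1): δ = 103.04°  ·
  (0,2): δ = 31.01°  ✓
  (0,3): δ = 32.89°  ✓
  (0,4): δ = 85.87°  ·
  (0,5): δ = 124.66°  ·
  (1,2): δ = 107.98°  ·
  (1,3): δ = 44.07°  ✓
  (1,4): δ = 8.90°  ✓
  (1,5): δ = 47.70°  ✓
  (2,3): δ = 116.10°  ·
  (2,4): δ = 63.12°  ✓
  (2,5): δ = 24.33°  ✓
  (3,4): δ = 127.03°  ·
  (3,5): δ = 88.23°  ·
  (4,5): δ = 141.21°  ·
antipodal pairs: 7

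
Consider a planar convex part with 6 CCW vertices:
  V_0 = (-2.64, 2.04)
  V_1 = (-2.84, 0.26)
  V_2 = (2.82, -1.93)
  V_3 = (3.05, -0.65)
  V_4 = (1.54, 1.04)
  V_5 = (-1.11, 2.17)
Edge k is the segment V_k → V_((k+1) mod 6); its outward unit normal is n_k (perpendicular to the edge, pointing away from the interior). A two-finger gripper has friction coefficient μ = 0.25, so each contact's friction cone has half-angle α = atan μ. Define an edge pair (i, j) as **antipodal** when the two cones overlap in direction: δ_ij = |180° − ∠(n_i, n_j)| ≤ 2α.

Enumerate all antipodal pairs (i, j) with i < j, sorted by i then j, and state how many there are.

α = atan 0.25 = 14.04°;  2α = 28.07°
n_0 = (-0.9937, +0.1117)
n_1 = (-0.3609, -0.9326)
n_2 = (+0.9842, -0.1769)
n_3 = (+0.7457, +0.6663)
n_4 = (+0.3922, +0.9199)
n_5 = (-0.0847, +0.9964)
  (0,1): δ = 104.74°  ·
  (0,2): δ = 3.78°  ✓
  (0,3): δ = 48.19°  ·
  (0,4): δ = 73.32°  ·
  (0,5): δ = 101.27°  ·
  (1,2): δ = 79.03°  ·
  (1,3): δ = 27.07°  ✓
  (1,4): δ = 1.94°  ✓
  (1,5): δ = 26.01°  ✓
  (2,3): δ = 128.03°  ·
  (2,4): δ = 102.91°  ·
  (2,5): δ = 74.96°  ·
  (3,4): δ = 154.87°  ·
  (3,5): δ = 126.92°  ·
  (4,5): δ = 152.05°  ·
antipodal pairs: 4

count = 4; pairs: (0,2), (1,3), (1,4), (1,5)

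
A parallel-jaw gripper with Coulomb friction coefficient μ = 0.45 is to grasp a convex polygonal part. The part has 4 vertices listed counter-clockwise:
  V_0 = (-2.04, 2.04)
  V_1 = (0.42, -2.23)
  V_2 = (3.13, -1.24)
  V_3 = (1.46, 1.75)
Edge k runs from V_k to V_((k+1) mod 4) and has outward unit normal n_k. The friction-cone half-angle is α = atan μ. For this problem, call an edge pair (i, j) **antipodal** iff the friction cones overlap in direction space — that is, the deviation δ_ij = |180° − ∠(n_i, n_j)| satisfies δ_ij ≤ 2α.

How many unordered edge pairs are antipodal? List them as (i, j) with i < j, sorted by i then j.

α = atan 0.45 = 24.23°;  2α = 48.46°
n_0 = (-0.8665, -0.4992)
n_1 = (+0.3431, -0.9393)
n_2 = (+0.8731, +0.4876)
n_3 = (+0.0826, +0.9966)
  (0,1): δ = 99.88°  ·
  (0,2): δ = 0.76°  ✓
  (0,3): δ = 55.32°  ·
  (1,2): δ = 80.88°  ·
  (1,3): δ = 24.80°  ✓
  (2,3): δ = 123.92°  ·
antipodal pairs: 2

count = 2; pairs: (0,2), (1,3)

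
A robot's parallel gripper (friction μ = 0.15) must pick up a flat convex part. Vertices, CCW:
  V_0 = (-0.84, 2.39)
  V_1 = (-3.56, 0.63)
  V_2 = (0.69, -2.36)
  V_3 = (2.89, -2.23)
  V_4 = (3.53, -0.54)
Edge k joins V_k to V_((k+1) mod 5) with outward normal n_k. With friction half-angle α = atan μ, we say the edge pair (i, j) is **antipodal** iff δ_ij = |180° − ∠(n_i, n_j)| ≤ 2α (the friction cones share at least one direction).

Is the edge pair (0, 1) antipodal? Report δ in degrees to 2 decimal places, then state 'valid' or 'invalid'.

α = atan 0.15 = 8.53°;  2α = 17.06°
edge 0: e_0 = (-2.72, -1.76);  n_0 = (-0.5433, +0.8396)
edge 1: e_1 = (+4.25, -2.99);  n_1 = (-0.5754, -0.8179)
∠(n_0, n_1) = 111.97°
δ = |180° − 111.97°| = 68.03°
68.03° > 2α = 17.06°  →  invalid

δ = 68.03°, invalid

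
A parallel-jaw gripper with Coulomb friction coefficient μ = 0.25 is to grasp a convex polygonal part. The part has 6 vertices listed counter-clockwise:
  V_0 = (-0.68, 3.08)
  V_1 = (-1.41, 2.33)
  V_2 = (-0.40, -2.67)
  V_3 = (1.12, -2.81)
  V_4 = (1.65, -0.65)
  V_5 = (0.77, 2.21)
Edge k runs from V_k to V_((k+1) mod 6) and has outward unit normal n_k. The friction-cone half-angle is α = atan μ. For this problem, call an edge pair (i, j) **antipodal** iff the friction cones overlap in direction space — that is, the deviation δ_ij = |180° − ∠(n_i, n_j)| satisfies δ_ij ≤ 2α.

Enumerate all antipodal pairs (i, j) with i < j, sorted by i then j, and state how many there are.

count = 3; pairs: (1,3), (1,4), (2,5)

α = atan 0.25 = 14.04°;  2α = 28.07°
n_0 = (-0.7166, +0.6975)
n_1 = (-0.9802, -0.1980)
n_2 = (-0.0917, -0.9958)
n_3 = (+0.9712, -0.2383)
n_4 = (+0.9558, +0.2941)
n_5 = (+0.5145, +0.8575)
  (0,1): δ = 124.35°  ·
  (0,2): δ = 51.04°  ·
  (0,3): δ = 30.44°  ·
  (0,4): δ = 61.33°  ·
  (0,5): δ = 103.26°  ·
  (1,2): δ = 106.68°  ·
  (1,3): δ = 25.21°  ✓
  (1,4): δ = 5.68°  ✓
  (1,5): δ = 47.62°  ·
  (2,3): δ = 98.52°  ·
  (2,4): δ = 67.63°  ·
  (2,5): δ = 25.70°  ✓
  (3,4): δ = 149.11°  ·
  (3,5): δ = 107.18°  ·
  (4,5): δ = 138.07°  ·
antipodal pairs: 3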